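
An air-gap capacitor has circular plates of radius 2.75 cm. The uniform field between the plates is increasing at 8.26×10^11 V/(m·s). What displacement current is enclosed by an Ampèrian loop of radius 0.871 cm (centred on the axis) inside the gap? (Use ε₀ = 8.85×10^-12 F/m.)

1.74×10^-3 A

Through the whole plate area (πR² = 2.376×10^-3 m²), I_d = ε₀ πR² dE/dt = 0.01737 A.
Through an area πr² the displacement current is I_d·(πr²/πR²) = I_d (r/R)² = 1.74×10^-3 A.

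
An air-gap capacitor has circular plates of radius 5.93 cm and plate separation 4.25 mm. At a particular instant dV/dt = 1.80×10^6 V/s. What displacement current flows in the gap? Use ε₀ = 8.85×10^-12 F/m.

C = ε₀A/d = (8.85×10^-12)(0.01105)/(4.25×10^-3) = 2.301×10^-11 F.
I_d = C dV/dt = (2.301×10^-11)(1.80×10^6) = 4.14×10^-5 A.

4.14×10^-5 A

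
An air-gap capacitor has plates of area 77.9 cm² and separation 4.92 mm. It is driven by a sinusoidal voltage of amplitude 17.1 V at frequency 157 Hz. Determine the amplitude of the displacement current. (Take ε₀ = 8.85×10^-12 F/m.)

C = ε₀A/d = (8.85×10^-12)(7.79×10^-3)/(4.92×10^-3) = 1.401×10^-11 F; ω = 2πf = 986.5 rad/s.
I_d = C dV/dt, so |I_d|_max = C V₀ ω = (1.401×10^-11)(17.1)(986.5) = 2.36×10^-7 A.

2.36×10^-7 A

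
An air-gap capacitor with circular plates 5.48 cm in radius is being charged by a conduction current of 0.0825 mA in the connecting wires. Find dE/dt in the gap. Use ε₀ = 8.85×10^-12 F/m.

9.88×10^8 V/(m·s)

By continuity, I_d in the gap equals the 0.0825 mA flowing in the wire.
Since I_d = ε₀ A dE/dt, dE/dt = I_d/(ε₀A) = (8.25×10^-5)/((8.85×10^-12)(9.434×10^-3)) = 9.88×10^8 V/(m·s).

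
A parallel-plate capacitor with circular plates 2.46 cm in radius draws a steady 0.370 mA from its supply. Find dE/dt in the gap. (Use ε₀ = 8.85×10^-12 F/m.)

Charge continuity gives I_d = I = 3.70×10^-4 A between the plates.
Since I_d = ε₀ A dE/dt, dE/dt = I_d/(ε₀A) = (3.70×10^-4)/((8.85×10^-12)(1.901×10^-3)) = 2.20×10^10 V/(m·s).

2.20×10^10 V/(m·s)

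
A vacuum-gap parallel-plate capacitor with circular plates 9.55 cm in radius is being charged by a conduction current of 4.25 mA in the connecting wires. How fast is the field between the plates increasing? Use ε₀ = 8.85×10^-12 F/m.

Charge continuity gives I_d = I = 4.25×10^-3 A between the plates.
Inverting I_d = ε₀ A dE/dt gives dE/dt = 4.25×10^-3 / (8.85×10^-12 · 0.02865) = 1.68×10^10 V/(m·s).

1.68×10^10 V/(m·s)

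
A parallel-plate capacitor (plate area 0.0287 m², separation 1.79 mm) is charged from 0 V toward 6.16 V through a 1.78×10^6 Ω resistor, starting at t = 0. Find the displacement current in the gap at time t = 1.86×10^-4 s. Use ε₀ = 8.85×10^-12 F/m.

1.66×10^-6 A

C = ε₀A/d = (8.85×10^-12)(0.0287)/(1.79×10^-3) = 1.419×10^-10 F, so τ = RC = 2.526×10^-4 s.
The conduction current is I(t) = (V₀/R) e^(−t/τ), and the displacement current between the plates equals it.
t/τ = 0.7363; I_d = (6.16/1.78×10^6) · e^(−0.7363) = (3.461×10^-6)(0.4789) = 1.66×10^-6 A.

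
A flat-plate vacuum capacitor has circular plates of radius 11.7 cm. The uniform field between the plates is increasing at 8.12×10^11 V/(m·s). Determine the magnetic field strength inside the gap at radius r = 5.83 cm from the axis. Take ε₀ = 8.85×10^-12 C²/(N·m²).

I_d = ε₀ dΦ_E/dt = ε₀ πR² (dE/dt) = (8.85×10^-12)(0.04301)(8.12×10^11) = 0.3091 A through the full plate area.
An Ampèrian loop of radius r encloses a fraction (r/R)² of I_d. Then B·2πr = μ₀ I_d (r/R)², giving B = μ₀ I_d r/(2πR²) = 2.63×10^-7 T.

2.63×10^-7 T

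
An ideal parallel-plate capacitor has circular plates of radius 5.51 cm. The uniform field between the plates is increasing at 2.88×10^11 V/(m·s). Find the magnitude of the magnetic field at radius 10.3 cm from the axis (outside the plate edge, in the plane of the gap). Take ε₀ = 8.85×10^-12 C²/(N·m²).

4.72×10^-8 T

I_d = ε₀ dΦ_E/dt = ε₀ πR² (dE/dt) = (8.85×10^-12)(9.538×10^-3)(2.88×10^11) = 0.02431 A through the full plate area.
Outside the plates the loop encloses all of I_d, so B·2πr = μ₀ I_d and B = 4.72×10^-8 T.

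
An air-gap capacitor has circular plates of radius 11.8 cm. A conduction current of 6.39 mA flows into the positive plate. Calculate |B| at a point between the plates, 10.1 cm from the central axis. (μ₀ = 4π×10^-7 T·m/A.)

No conduction current crosses the gap, so I_d there equals the 6.39×10^-3 A in the leads.
An Ampèrian loop of radius r encloses a fraction (r/R)² of I_d. Then B·2πr = μ₀ I_d (r/R)², giving B = μ₀ I_d r/(2πR²) = 9.27×10^-9 T.

9.27×10^-9 T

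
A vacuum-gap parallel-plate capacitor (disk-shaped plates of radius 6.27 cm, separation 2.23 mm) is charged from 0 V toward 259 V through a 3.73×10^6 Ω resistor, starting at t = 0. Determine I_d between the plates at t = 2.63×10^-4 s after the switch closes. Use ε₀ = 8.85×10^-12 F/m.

1.65×10^-5 A

With C = ε₀A/d = (8.85×10^-12)(0.01235)/(2.23×10^-3) = 4.901×10^-11 F, the time constant is τ = RC = 1.828×10^-4 s, so t/τ = 1.439 and e^(−t/τ) = 0.2372.
I_d = I_cond = (V₀/R) e^(−t/τ) = (6.944×10^-5)(0.2372) = 1.65×10^-5 A.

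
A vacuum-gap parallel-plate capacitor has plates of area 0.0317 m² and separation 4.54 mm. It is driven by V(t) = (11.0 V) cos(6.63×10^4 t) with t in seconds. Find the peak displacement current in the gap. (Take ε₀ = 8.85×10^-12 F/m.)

(dE/dt)_max = V₀ω/d = 1.606×10^8 V/(m·s); ω = 6.63×10^4 rad/s.
I_d,max = ε₀ A (dE/dt)_max = (8.85×10^-12)(0.0317)(1.606×10^8) = 4.51×10^-5 A.

4.51×10^-5 A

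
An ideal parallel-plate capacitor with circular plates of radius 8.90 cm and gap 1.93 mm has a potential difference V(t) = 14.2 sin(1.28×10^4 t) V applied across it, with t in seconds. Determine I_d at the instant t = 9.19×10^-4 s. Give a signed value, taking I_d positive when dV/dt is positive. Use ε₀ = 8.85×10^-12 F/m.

1.44×10^-5 A

C = ε₀A/d = (8.85×10^-12)(0.02488)/(1.93×10^-3) = 1.141×10^-10 F. dV/dt = V₀ω·cos(ωt); at ωt = 11.7632 rad this factor is 0.6944.
I_d = C dV/dt = (1.141×10^-10)(14.2)(1.28×10^4)(0.6944) = 1.44×10^-5 A.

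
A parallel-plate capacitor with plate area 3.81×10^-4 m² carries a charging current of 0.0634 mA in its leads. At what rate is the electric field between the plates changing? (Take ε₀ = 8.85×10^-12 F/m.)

Charge continuity gives I_d = I = 6.34×10^-5 A between the plates.
Inverting I_d = ε₀ A dE/dt gives dE/dt = 6.34×10^-5 / (8.85×10^-12 · 3.81×10^-4) = 1.88×10^10 V/(m·s).

1.88×10^10 V/(m·s)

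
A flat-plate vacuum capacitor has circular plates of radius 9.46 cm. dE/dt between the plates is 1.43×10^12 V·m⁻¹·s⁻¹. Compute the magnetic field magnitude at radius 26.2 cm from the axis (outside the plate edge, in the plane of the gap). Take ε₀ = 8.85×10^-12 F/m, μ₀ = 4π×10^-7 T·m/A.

Total displacement current: I_d = ε₀(πR²)(dE/dt) = (8.85×10^-12)(0.02811)(1.43×10^12) = 0.3557 A.
Outside the plates the loop encloses all of I_d, so B·2πr = μ₀ I_d and B = 2.72×10^-7 T.

2.72×10^-7 T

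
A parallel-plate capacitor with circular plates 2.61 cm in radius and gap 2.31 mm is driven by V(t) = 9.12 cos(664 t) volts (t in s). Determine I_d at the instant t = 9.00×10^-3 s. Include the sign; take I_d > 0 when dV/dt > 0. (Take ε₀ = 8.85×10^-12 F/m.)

1.50×10^-8 A

dE/dt = (V₀ω/d)·−sin(ωt) with ωt = 5.976 rad: (9.12)(664)(0.3024)/(2.31×10^-3) = 7.927×10^5 V/(m·s).
I_d = ε₀ A dE/dt = (8.85×10^-12)(2.140×10^-3)(7.927×10^5) = 1.50×10^-8 A.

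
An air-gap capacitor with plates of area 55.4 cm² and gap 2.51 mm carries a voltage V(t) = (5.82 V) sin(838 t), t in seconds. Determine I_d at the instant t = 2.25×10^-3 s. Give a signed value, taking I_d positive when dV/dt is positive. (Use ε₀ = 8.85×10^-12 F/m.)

C = ε₀A/d = (8.85×10^-12)(5.54×10^-3)/(2.51×10^-3) = 1.953×10^-11 F. dV/dt = V₀ω·cos(ωt); at ωt = 1.8855 rad this factor is -0.3095.
I_d = C dV/dt = (1.953×10^-11)(5.82)(838)(-0.3095) = -2.95×10^-8 A.

-2.95×10^-8 A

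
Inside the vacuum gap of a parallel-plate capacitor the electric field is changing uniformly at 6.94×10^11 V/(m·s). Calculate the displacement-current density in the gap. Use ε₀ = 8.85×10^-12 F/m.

6.14 A/m²

J_d = ε₀ dE/dt = (8.85×10^-12)(6.94×10^11) = 6.14 A/m².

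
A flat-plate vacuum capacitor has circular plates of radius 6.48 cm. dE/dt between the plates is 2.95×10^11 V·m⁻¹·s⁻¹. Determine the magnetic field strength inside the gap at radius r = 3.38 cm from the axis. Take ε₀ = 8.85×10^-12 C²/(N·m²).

Through the whole plate area (πR² = 0.01319 m²), I_d = ε₀ πR² dE/dt = 0.03444 A.
For r < R the Ampère–Maxwell law gives B(2πr) = μ₀ I_d (r²/R²), so B = μ₀ I_d r/(2πR²) = (4π×10^-7)(0.03444)(0.0338)/(2π·0.0648²) = 5.54×10^-8 T.

5.54×10^-8 T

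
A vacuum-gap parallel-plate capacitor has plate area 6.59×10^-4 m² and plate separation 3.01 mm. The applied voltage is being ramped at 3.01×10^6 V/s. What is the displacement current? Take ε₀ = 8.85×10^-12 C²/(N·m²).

5.83×10^-6 A

E = V/d so dE/dt = (dV/dt)/d = 1.000×10^9 V/(m·s), and I_d = ε₀ A dE/dt = (8.85×10^-12)(6.59×10^-4)(1.000×10^9) = 5.83×10^-6 A.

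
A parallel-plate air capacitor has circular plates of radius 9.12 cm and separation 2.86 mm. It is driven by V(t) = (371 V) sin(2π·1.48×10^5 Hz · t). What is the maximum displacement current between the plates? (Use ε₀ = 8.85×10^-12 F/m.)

The displacement current equals the conduction current C dV/dt, which peaks at C V₀ ω.
With C = ε₀A/d = (8.85×10^-12)(0.02613)/(2.86×10^-3) = 8.086×10^-11 F and ω = 2πf = 9.299×10^5 rad/s, I_d,max = (8.086×10^-11)(371)(9.299×10^5) = 0.0279 A.

0.0279 A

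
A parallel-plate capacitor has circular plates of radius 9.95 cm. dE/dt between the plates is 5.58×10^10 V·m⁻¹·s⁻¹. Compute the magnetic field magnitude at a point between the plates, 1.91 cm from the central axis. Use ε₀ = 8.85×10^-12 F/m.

Through the whole plate area (πR² = 0.03110 m²), I_d = ε₀ πR² dE/dt = 0.01536 A.
∮B·dl = μ₀ I_d,enc with I_d,enc = I_d r²/R² = 5.660×10^-4 A; so B = μ₀ I_d,enc/(2πr) = 5.93×10^-9 T.

5.93×10^-9 T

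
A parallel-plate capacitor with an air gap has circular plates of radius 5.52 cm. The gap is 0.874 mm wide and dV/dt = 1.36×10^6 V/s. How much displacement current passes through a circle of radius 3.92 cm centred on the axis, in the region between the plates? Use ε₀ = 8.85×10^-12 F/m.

6.65×10^-5 A

With E = V/d, dE/dt = 1.556×10^9 V/(m·s) and πR² = 9.573×10^-3 m², giving I_d = ε₀ πR² dE/dt = 1.318×10^-4 A.
Since J_d is uniform, the enclosed fraction is (r/R)² = 0.5043, giving I_d,enc = 6.65×10^-5 A.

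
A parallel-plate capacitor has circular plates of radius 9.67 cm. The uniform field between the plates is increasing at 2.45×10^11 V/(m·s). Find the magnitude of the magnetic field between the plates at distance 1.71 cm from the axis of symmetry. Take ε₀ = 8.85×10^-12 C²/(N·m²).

Total displacement current: I_d = ε₀(πR²)(dE/dt) = (8.85×10^-12)(0.02938)(2.45×10^11) = 0.06370 A.
∮B·dl = μ₀ I_d,enc with I_d,enc = I_d r²/R² = 1.992×10^-3 A; so B = μ₀ I_d,enc/(2πr) = 2.33×10^-8 T.

2.33×10^-8 T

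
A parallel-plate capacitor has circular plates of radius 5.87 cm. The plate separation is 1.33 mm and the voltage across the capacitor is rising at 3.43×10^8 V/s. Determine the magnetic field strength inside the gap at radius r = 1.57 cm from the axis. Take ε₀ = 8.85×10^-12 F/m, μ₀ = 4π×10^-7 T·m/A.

I_d = C dV/dt with C = ε₀πR²/d = 7.200×10^-11 F, so I_d = (7.200×10^-11)(3.43×10^8) = 0.02470 A.
An Ampèrian loop of radius r encloses a fraction (r/R)² of I_d. Then B·2πr = μ₀ I_d (r/R)², giving B = μ₀ I_d r/(2πR²) = 2.25×10^-8 T.

2.25×10^-8 T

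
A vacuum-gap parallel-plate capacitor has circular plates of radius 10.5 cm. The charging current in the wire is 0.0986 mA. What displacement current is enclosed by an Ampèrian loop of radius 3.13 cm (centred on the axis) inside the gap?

8.76×10^-6 A

Between the plates the displacement current equals the wire current: I_d = 0.0986 mA = 9.86×10^-5 A.
The field is uniform, so I_d,enc = I_d (r/R)² = (9.86×10^-5)(3.13/10.5)² = 8.76×10^-6 A.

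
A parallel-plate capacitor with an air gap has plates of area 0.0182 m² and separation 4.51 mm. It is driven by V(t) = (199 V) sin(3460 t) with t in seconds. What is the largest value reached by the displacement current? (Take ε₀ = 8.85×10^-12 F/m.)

2.46×10^-5 A

(dE/dt)_max = V₀ω/d = 1.527×10^8 V/(m·s); ω = 3460 rad/s.
I_d,max = ε₀ A (dE/dt)_max = (8.85×10^-12)(0.0182)(1.527×10^8) = 2.46×10^-5 A.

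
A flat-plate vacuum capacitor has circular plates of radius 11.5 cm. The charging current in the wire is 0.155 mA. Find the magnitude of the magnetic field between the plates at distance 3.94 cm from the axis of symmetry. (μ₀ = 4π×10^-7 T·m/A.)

9.24×10^-11 T

No conduction current crosses the gap, so I_d there equals the 1.55×10^-4 A in the leads.
For r < R the Ampère–Maxwell law gives B(2πr) = μ₀ I_d (r²/R²), so B = μ₀ I_d r/(2πR²) = (4π×10^-7)(1.55×10^-4)(0.0394)/(2π·0.115²) = 9.24×10^-11 T.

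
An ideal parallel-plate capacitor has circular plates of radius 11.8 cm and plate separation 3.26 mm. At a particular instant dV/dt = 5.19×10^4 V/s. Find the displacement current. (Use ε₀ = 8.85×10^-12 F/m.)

6.16×10^-6 A

The field between the plates is E = V/d, so dE/dt = (5.19×10^4)/(3.26×10^-3 m) = 1.592×10^7 V/(m·s).
I_d = ε₀ A (dE/dt) = (8.85×10^-12)(0.04374)(1.592×10^7) = 6.16×10^-6 A.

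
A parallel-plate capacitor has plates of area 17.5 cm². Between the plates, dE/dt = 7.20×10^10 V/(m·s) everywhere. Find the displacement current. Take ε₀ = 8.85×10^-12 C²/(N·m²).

1.12×10^-3 A

I_d = ε₀ A (dE/dt) = (8.85×10^-12)(1.75×10^-3 m²)(7.20×10^10) = 1.12×10^-3 A.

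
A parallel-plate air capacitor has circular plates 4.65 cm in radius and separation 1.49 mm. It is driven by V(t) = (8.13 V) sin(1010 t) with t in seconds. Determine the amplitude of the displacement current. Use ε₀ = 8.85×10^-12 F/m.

3.31×10^-7 A

The displacement current equals the conduction current C dV/dt, which peaks at C V₀ ω.
With C = ε₀A/d = (8.85×10^-12)(6.793×10^-3)/(1.49×10^-3) = 4.035×10^-11 F and ω = 1010 rad/s, I_d,max = (4.035×10^-11)(8.13)(1010) = 3.31×10^-7 A.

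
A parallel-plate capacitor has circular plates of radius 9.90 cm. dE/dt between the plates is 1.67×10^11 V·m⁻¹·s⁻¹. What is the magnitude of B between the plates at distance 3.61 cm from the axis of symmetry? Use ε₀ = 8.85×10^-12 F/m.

Through the whole plate area (πR² = 0.03079 m²), I_d = ε₀ πR² dE/dt = 0.04551 A.
An Ampèrian loop of radius r encloses a fraction (r/R)² of I_d. Then B·2πr = μ₀ I_d (r/R)², giving B = μ₀ I_d r/(2πR²) = 3.35×10^-8 T.

3.35×10^-8 T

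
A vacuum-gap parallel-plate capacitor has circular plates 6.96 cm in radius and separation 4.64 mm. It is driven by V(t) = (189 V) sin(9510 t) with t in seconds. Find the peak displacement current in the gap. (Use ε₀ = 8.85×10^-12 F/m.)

5.22×10^-5 A

(dE/dt)_max = V₀ω/d = 3.874×10^8 V/(m·s); ω = 9510 rad/s.
I_d,max = ε₀ A (dE/dt)_max = (8.85×10^-12)(0.01522)(3.874×10^8) = 5.22×10^-5 A.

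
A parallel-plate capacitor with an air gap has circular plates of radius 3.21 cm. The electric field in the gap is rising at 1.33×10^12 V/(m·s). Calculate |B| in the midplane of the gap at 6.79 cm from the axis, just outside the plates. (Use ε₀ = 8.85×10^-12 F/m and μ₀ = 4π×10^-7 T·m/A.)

1.12×10^-7 T

Through the whole plate area (πR² = 3.237×10^-3 m²), I_d = ε₀ πR² dE/dt = 0.03810 A.
Outside the plates the loop encloses all of I_d, so B·2πr = μ₀ I_d and B = 1.12×10^-7 T.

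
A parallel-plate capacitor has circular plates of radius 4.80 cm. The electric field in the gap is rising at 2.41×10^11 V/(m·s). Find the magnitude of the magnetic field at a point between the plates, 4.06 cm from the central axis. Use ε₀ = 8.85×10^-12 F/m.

Through the whole plate area (πR² = 7.238×10^-3 m²), I_d = ε₀ πR² dE/dt = 0.01544 A.
∮B·dl = μ₀ I_d,enc with I_d,enc = I_d r²/R² = 0.01105 A; so B = μ₀ I_d,enc/(2πr) = 5.44×10^-8 T.

5.44×10^-8 T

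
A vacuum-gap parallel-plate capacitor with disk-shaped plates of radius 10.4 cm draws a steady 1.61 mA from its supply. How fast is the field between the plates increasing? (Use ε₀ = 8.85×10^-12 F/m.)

The displacement current between the plates equals the conduction current, I_d = 1.61 mA.
Since I_d = ε₀ A dE/dt, dE/dt = I_d/(ε₀A) = (1.61×10^-3)/((8.85×10^-12)(0.03398)) = 5.35×10^9 V/(m·s).

5.35×10^9 V/(m·s)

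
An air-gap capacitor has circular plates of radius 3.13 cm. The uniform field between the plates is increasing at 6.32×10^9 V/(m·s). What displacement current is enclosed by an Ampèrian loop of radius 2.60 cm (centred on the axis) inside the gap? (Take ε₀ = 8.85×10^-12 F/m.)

1.19×10^-4 A

Total displacement current: I_d = ε₀(πR²)(dE/dt) = (8.85×10^-12)(3.078×10^-3)(6.32×10^9) = 1.722×10^-4 A.
Since J_d is uniform, the enclosed fraction is (r/R)² = 0.6900, giving I_d,enc = 1.19×10^-4 A.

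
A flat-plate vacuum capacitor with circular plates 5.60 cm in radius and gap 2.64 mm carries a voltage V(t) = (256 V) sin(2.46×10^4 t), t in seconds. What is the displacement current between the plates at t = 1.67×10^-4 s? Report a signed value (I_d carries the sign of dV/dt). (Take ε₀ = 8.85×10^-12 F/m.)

dE/dt = (V₀ω/d)·cos(ωt) with ωt = 4.1082 rad: (256)(2.46×10^4)(-0.5681)/(2.64×10^-3) = -1.355×10^9 V/(m·s).
I_d = ε₀ A dE/dt = (8.85×10^-12)(9.852×10^-3)(-1.355×10^9) = -1.18×10^-4 A.

-1.18×10^-4 A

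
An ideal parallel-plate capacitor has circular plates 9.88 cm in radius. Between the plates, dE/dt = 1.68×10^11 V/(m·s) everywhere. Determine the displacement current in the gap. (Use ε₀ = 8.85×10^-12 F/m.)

0.0456 A

I_d = ε₀ A (dE/dt) = (8.85×10^-12)(0.03067 m²)(1.68×10^11) = 0.0456 A.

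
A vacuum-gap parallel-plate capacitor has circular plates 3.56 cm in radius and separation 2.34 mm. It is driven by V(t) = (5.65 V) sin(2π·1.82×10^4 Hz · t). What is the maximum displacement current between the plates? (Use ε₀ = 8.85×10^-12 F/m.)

9.73×10^-6 A

C = ε₀A/d = (8.85×10^-12)(3.982×10^-3)/(2.34×10^-3) = 1.506×10^-11 F; ω = 2πf = 1.144×10^5 rad/s.
I_d = C dV/dt, so |I_d|_max = C V₀ ω = (1.506×10^-11)(5.65)(1.144×10^5) = 9.73×10^-6 A.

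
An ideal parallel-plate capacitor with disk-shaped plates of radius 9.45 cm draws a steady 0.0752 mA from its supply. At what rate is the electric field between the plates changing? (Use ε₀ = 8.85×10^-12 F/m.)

3.03×10^8 V/(m·s)

By continuity, I_d in the gap equals the 0.0752 mA flowing in the wire.
Inverting I_d = ε₀ A dE/dt gives dE/dt = 7.52×10^-5 / (8.85×10^-12 · 0.02806) = 3.03×10^8 V/(m·s).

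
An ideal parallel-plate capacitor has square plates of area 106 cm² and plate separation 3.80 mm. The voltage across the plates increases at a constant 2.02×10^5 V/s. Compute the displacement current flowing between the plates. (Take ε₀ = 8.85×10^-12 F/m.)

C = ε₀A/d = (8.85×10^-12)(0.0106)/(3.80×10^-3) = 2.469×10^-11 F.
I_d = C dV/dt = (2.469×10^-11)(2.02×10^5) = 4.99×10^-6 A.

4.99×10^-6 A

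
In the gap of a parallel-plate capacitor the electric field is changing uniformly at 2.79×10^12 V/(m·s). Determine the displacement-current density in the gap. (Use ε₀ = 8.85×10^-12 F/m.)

J_d = ε₀ dE/dt = (8.85×10^-12)(2.79×10^12) = 24.7 A/m².

24.7 A/m²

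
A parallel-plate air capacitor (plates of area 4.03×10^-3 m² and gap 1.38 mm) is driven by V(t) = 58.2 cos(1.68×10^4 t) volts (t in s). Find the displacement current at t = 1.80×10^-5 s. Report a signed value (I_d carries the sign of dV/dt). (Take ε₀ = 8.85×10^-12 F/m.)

dE/dt = (V₀ω/d)·−sin(ωt) with ωt = 0.3024 rad: (58.2)(1.68×10^4)(-0.2978)/(1.38×10^-3) = -2.110×10^8 V/(m·s).
I_d = ε₀ A dE/dt = (8.85×10^-12)(4.03×10^-3)(-2.110×10^8) = -7.53×10^-6 A.

-7.53×10^-6 A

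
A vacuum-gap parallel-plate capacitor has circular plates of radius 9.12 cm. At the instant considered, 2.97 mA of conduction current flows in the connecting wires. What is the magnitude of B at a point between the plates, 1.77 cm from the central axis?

1.26×10^-9 T

By continuity the displacement current in the gap matches the conduction current: I_d = 2.97×10^-3 A.
For r < R the Ampère–Maxwell law gives B(2πr) = μ₀ I_d (r²/R²), so B = μ₀ I_d r/(2πR²) = (4π×10^-7)(2.97×10^-3)(0.0177)/(2π·0.0912²) = 1.26×10^-9 T.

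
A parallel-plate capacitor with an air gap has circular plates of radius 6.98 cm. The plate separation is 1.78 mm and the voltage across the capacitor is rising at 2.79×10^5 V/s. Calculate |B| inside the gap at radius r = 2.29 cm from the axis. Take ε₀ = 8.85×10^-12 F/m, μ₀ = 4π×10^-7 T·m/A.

2.00×10^-11 T

dE/dt = (dV/dt)/d = 1.567×10^8 V/(m·s); I_d = ε₀(πR²)(dE/dt) = (8.85×10^-12)(0.01531)(1.567×10^8) = 2.123×10^-5 A.
∮B·dl = μ₀ I_d,enc with I_d,enc = I_d r²/R² = 2.285×10^-6 A; so B = μ₀ I_d,enc/(2πr) = 2.00×10^-11 T.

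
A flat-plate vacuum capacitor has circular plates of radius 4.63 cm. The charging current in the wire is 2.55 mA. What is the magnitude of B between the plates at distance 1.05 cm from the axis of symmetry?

2.50×10^-9 T

Between the plates the displacement current equals the wire current: I_d = 2.55 mA = 2.55×10^-3 A.
∮B·dl = μ₀ I_d,enc with I_d,enc = I_d r²/R² = 1.311×10^-4 A; so B = μ₀ I_d,enc/(2πr) = 2.50×10^-9 T.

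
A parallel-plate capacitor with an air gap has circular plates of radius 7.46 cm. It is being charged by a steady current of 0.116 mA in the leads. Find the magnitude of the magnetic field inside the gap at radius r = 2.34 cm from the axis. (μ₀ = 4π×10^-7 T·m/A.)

Between the plates the displacement current equals the wire current: I_d = 0.116 mA = 1.16×10^-4 A.
∮B·dl = μ₀ I_d,enc with I_d,enc = I_d r²/R² = 1.141×10^-5 A; so B = μ₀ I_d,enc/(2πr) = 9.75×10^-11 T.

9.75×10^-11 T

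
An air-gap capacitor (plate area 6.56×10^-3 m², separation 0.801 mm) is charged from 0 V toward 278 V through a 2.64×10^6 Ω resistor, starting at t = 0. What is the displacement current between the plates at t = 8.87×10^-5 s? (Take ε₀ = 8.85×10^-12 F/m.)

6.62×10^-5 A

C = ε₀A/d = (8.85×10^-12)(6.56×10^-3)/(8.01×10^-4) = 7.248×10^-11 F and τ = RC = 1.913×10^-4 s. I_d in the gap equals the RC charging current.
I_d(t) = (V₀/R) e^(−t/τ) = 1.053×10^-4 · e^(−0.4637) = 6.62×10^-5 A.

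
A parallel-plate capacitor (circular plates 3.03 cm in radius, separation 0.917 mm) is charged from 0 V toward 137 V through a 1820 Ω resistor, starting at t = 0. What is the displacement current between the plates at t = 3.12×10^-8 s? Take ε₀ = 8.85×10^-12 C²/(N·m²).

0.0407 A

C = ε₀A/d = (8.85×10^-12)(2.884×10^-3)/(9.17×10^-4) = 2.783×10^-11 F, so τ = RC = 5.065×10^-8 s.
The conduction current is I(t) = (V₀/R) e^(−t/τ), and the displacement current between the plates equals it.
t/τ = 0.6160; I_d = (137/1820) · e^(−0.6160) = (0.07527)(0.5401) = 0.0407 A.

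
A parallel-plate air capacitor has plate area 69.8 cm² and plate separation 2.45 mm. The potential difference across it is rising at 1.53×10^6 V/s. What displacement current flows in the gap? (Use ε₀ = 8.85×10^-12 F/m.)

3.86×10^-5 A

The field between the plates is E = V/d, so dE/dt = (1.53×10^6)/(2.45×10^-3 m) = 6.245×10^8 V/(m·s).
I_d = ε₀ A (dE/dt) = (8.85×10^-12)(6.98×10^-3)(6.245×10^8) = 3.86×10^-5 A.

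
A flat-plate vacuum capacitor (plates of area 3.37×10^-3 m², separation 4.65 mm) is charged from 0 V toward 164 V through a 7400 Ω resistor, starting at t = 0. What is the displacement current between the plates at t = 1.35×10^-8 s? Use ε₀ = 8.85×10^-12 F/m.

0.0167 A

C = ε₀A/d = (8.85×10^-12)(3.37×10^-3)/(4.65×10^-3) = 6.414×10^-12 F, so τ = RC = 4.746×10^-8 s.
The conduction current is I(t) = (V₀/R) e^(−t/τ), and the displacement current between the plates equals it.
t/τ = 0.2845; I_d = (164/7400) · e^(−0.2845) = (0.02216)(0.7524) = 0.0167 A.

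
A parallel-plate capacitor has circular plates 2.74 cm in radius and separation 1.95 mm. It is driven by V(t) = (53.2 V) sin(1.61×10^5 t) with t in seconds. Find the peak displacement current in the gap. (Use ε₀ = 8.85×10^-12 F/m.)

9.17×10^-5 A

The displacement current equals the conduction current C dV/dt, which peaks at C V₀ ω.
With C = ε₀A/d = (8.85×10^-12)(2.359×10^-3)/(1.95×10^-3) = 1.071×10^-11 F and ω = 1.61×10^5 rad/s, I_d,max = (1.071×10^-11)(53.2)(1.61×10^5) = 9.17×10^-5 A.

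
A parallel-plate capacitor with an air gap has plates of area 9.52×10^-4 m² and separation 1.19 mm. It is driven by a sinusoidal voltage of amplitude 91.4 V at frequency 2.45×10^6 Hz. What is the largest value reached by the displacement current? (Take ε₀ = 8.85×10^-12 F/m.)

9.96×10^-3 A

(dE/dt)_max = V₀ω/d = 1.182×10^12 V/(m·s); ω = 2πf = 1.539×10^7 rad/s.
I_d,max = ε₀ A (dE/dt)_max = (8.85×10^-12)(9.52×10^-4)(1.182×10^12) = 9.96×10^-3 A.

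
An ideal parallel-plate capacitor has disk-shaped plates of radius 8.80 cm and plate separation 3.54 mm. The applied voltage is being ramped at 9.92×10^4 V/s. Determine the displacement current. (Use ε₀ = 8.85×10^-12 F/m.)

6.03×10^-6 A

C = ε₀A/d = (8.85×10^-12)(0.02433)/(3.54×10^-3) = 6.083×10^-11 F.
I_d = C dV/dt = (6.083×10^-11)(9.92×10^4) = 6.03×10^-6 A.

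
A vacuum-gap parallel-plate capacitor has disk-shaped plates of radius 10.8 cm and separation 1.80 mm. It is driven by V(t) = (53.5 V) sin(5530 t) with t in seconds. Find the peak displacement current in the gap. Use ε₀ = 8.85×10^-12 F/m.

5.33×10^-5 A

(dE/dt)_max = V₀ω/d = 1.644×10^8 V/(m·s); ω = 5530 rad/s.
I_d,max = ε₀ A (dE/dt)_max = (8.85×10^-12)(0.03664)(1.644×10^8) = 5.33×10^-5 A.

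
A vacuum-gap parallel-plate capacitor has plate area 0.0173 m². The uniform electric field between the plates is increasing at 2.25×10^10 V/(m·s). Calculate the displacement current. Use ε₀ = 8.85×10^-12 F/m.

3.44×10^-3 A

I_d = ε₀ A (dE/dt) = (8.85×10^-12)(0.0173 m²)(2.25×10^10) = 3.44×10^-3 A.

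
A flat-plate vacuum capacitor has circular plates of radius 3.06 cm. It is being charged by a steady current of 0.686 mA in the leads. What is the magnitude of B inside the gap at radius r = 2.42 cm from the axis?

3.55×10^-9 T

Between the plates the displacement current equals the wire current: I_d = 0.686 mA = 6.86×10^-4 A.
An Ampèrian loop of radius r encloses a fraction (r/R)² of I_d. Then B·2πr = μ₀ I_d (r/R)², giving B = μ₀ I_d r/(2πR²) = 3.55×10^-9 T.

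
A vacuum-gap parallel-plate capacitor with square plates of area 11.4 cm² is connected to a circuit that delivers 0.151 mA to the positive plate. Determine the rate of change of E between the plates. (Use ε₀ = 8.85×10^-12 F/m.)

The displacement current between the plates equals the conduction current, I_d = 0.151 mA.
Then dE/dt = I_d/(ε₀A) = 1.50×10^10 V/(m·s).

1.50×10^10 V/(m·s)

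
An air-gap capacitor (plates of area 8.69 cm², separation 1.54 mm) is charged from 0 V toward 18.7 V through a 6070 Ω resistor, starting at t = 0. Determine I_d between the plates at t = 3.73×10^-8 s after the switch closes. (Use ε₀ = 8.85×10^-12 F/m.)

C = ε₀A/d = (8.85×10^-12)(8.69×10^-4)/(1.54×10^-3) = 4.994×10^-12 F, so τ = RC = 3.031×10^-8 s.
The conduction current is I(t) = (V₀/R) e^(−t/τ), and the displacement current between the plates equals it.
t/τ = 1.231; I_d = (18.7/6070) · e^(−1.231) = (3.081×10^-3)(0.2920) = 9.00×10^-4 A.

9.00×10^-4 A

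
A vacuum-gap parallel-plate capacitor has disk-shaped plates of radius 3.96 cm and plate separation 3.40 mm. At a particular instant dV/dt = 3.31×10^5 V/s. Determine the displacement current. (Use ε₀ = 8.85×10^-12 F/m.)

4.24×10^-6 A

C = ε₀A/d = (8.85×10^-12)(4.927×10^-3)/(3.40×10^-3) = 1.282×10^-11 F.
I_d = C dV/dt = (1.282×10^-11)(3.31×10^5) = 4.24×10^-6 A.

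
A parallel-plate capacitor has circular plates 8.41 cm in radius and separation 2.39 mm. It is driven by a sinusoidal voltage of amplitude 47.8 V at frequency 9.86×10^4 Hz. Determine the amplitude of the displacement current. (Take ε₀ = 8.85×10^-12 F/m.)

2.44×10^-3 A

C = ε₀A/d = (8.85×10^-12)(0.02222)/(2.39×10^-3) = 8.228×10^-11 F; ω = 2πf = 6.195×10^5 rad/s.
I_d = C dV/dt, so |I_d|_max = C V₀ ω = (8.228×10^-11)(47.8)(6.195×10^5) = 2.44×10^-3 A.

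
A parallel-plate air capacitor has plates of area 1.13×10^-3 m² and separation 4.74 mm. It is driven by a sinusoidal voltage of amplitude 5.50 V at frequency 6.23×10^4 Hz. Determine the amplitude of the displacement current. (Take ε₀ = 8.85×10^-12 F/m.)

4.54×10^-6 A

The displacement current equals the conduction current C dV/dt, which peaks at C V₀ ω.
With C = ε₀A/d = (8.85×10^-12)(1.13×10^-3)/(4.74×10^-3) = 2.110×10^-12 F and ω = 2πf = 3.914×10^5 rad/s, I_d,max = (2.110×10^-12)(5.50)(3.914×10^5) = 4.54×10^-6 A.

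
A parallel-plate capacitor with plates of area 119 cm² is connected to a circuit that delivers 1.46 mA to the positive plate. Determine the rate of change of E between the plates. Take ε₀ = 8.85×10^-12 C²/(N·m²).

1.39×10^10 V/(m·s)

Charge continuity gives I_d = I = 1.46×10^-3 A between the plates.
Since I_d = ε₀ A dE/dt, dE/dt = I_d/(ε₀A) = (1.46×10^-3)/((8.85×10^-12)(0.0119)) = 1.39×10^10 V/(m·s).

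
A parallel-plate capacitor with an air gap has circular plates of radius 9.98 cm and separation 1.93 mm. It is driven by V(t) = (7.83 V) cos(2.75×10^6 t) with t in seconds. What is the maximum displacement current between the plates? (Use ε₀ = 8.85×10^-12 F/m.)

3.09×10^-3 A

(dE/dt)_max = V₀ω/d = 1.116×10^10 V/(m·s); ω = 2.75×10^6 rad/s.
I_d,max = ε₀ A (dE/dt)_max = (8.85×10^-12)(0.03129)(1.116×10^10) = 3.09×10^-3 A.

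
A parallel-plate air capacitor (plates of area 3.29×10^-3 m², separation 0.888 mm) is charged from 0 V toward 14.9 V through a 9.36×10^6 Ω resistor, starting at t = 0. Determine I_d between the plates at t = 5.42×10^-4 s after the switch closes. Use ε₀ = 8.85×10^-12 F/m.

With C = ε₀A/d = (8.85×10^-12)(3.29×10^-3)/(8.88×10^-4) = 3.279×10^-11 F, the time constant is τ = RC = 3.069×10^-4 s, so t/τ = 1.766 and e^(−t/τ) = 0.1710.
I_d = I_cond = (V₀/R) e^(−t/τ) = (1.592×10^-6)(0.1710) = 2.72×10^-7 A.

2.72×10^-7 A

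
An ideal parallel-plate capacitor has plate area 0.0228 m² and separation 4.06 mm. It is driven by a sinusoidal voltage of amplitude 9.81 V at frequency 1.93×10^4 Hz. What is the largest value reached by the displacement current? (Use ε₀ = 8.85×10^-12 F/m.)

The displacement current equals the conduction current C dV/dt, which peaks at C V₀ ω.
With C = ε₀A/d = (8.85×10^-12)(0.0228)/(4.06×10^-3) = 4.970×10^-11 F and ω = 2πf = 1.213×10^5 rad/s, I_d,max = (4.970×10^-11)(9.81)(1.213×10^5) = 5.91×10^-5 A.

5.91×10^-5 A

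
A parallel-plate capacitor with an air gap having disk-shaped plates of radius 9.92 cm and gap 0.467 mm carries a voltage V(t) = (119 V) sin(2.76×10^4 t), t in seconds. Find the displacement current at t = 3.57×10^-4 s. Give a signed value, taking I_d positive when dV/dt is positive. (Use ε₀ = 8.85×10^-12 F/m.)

dV/dt = (119)(2.76×10^4)·cos(9.8532) = -2.988×10^6 V/s.
I_d = C dV/dt with C = ε₀A/d = (8.85×10^-12)(0.03092)/(4.67×10^-4) = 5.860×10^-10 F, so I_d = (5.860×10^-10)(-2.988×10^6) = -1.75×10^-3 A.

-1.75×10^-3 A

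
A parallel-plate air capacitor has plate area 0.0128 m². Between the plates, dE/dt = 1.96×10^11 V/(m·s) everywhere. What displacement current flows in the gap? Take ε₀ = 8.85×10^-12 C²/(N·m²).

0.0222 A

I_d = ε₀ A (dE/dt) = (8.85×10^-12)(0.0128 m²)(1.96×10^11) = 0.0222 A.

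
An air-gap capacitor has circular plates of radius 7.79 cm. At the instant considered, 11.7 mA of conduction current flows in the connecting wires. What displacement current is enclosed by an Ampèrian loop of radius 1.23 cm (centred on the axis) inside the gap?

By continuity the displacement current in the gap matches the conduction current: I_d = 0.0117 A.
The field is uniform, so I_d,enc = I_d (r/R)² = (0.0117)(1.23/7.79)² = 2.92×10^-4 A.

2.92×10^-4 A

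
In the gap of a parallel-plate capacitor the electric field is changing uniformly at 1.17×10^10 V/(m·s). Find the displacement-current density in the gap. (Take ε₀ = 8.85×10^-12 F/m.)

0.104 A/m²

The displacement-current density is ε₀ ∂E/∂t = (8.85×10^-12)(1.17×10^10) = 0.104 A/m².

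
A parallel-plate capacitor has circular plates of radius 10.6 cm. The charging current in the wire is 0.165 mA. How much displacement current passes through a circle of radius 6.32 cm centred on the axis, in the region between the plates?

No conduction current crosses the gap, so I_d there equals the 1.65×10^-4 A in the leads.
The field is uniform, so I_d,enc = I_d (r/R)² = (1.65×10^-4)(6.32/10.6)² = 5.87×10^-5 A.

5.87×10^-5 A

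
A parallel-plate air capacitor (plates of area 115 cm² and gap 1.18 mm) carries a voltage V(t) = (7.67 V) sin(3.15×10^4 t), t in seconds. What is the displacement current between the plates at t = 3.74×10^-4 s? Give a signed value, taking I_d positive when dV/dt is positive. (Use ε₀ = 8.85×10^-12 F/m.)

dV/dt = (7.67)(3.15×10^4)·cos(11.781) = 1.708×10^5 V/s.
I_d = C dV/dt with C = ε₀A/d = (8.85×10^-12)(0.0115)/(1.18×10^-3) = 8.625×10^-11 F, so I_d = (8.625×10^-11)(1.708×10^5) = 1.47×10^-5 A.

1.47×10^-5 A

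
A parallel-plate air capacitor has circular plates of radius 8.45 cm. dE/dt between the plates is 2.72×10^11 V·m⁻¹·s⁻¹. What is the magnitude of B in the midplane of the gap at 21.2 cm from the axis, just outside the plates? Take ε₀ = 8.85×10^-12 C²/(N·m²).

5.09×10^-8 T

Through the whole plate area (πR² = 0.02243 m²), I_d = ε₀ πR² dE/dt = 0.05399 A.
For r ≥ R the full I_d is enclosed: B = μ₀ I_d/(2πr) = (4π×10^-7)(0.05399)/(2π·0.212) = 5.09×10^-8 T.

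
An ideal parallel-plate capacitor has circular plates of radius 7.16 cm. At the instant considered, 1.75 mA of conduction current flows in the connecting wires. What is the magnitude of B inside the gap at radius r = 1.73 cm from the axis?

1.18×10^-9 T

By continuity the displacement current in the gap matches the conduction current: I_d = 1.75×10^-3 A.
An Ampèrian loop of radius r encloses a fraction (r/R)² of I_d. Then B·2πr = μ₀ I_d (r/R)², giving B = μ₀ I_d r/(2πR²) = 1.18×10^-9 T.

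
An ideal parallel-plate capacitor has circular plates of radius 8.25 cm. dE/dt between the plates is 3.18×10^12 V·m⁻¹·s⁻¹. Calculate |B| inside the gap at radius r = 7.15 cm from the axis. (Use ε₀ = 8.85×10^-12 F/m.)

Through the whole plate area (πR² = 0.02138 m²), I_d = ε₀ πR² dE/dt = 0.6017 A.
For r < R the Ampère–Maxwell law gives B(2πr) = μ₀ I_d (r²/R²), so B = μ₀ I_d r/(2πR²) = (4π×10^-7)(0.6017)(0.0715)/(2π·0.0825²) = 1.26×10^-6 T.

1.26×10^-6 T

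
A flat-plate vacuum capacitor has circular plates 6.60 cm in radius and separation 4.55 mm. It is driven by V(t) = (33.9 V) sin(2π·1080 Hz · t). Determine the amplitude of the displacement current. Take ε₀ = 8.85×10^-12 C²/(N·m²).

6.12×10^-6 A

(dE/dt)_max = V₀ω/d = 5.056×10^7 V/(m·s); ω = 2πf = 6786 rad/s.
I_d,max = ε₀ A (dE/dt)_max = (8.85×10^-12)(0.01368)(5.056×10^7) = 6.12×10^-6 A.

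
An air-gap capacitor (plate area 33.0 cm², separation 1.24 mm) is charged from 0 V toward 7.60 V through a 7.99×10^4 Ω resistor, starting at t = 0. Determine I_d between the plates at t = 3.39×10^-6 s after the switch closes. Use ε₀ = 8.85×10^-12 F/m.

C = ε₀A/d = (8.85×10^-12)(3.30×10^-3)/(1.24×10^-3) = 2.355×10^-11 F, so τ = RC = 1.882×10^-6 s.
The conduction current is I(t) = (V₀/R) e^(−t/τ), and the displacement current between the plates equals it.
t/τ = 1.801; I_d = (7.60/7.99×10^4) · e^(−1.801) = (9.512×10^-5)(0.1651) = 1.57×10^-5 A.

1.57×10^-5 A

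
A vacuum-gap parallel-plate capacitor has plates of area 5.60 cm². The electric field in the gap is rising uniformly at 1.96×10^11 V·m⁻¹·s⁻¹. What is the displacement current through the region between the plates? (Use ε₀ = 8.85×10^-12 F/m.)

9.71×10^-4 A

I_d = ε₀ A (dE/dt) = (8.85×10^-12)(5.60×10^-4 m²)(1.96×10^11) = 9.71×10^-4 A.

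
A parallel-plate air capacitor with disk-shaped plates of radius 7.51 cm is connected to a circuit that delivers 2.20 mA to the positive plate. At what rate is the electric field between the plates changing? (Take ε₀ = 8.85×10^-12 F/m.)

1.40×10^10 V/(m·s)

Charge continuity gives I_d = I = 2.20×10^-3 A between the plates.
Inverting I_d = ε₀ A dE/dt gives dE/dt = 2.20×10^-3 / (8.85×10^-12 · 0.01772) = 1.40×10^10 V/(m·s).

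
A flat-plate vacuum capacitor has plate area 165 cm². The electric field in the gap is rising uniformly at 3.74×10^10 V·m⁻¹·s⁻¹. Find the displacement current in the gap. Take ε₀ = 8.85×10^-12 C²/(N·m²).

The displacement current is ε₀ times dΦ_E/dt = ε₀ A dE/dt = (8.85×10^-12)(0.0165)(3.74×10^10) = 5.46×10^-3 A.

5.46×10^-3 A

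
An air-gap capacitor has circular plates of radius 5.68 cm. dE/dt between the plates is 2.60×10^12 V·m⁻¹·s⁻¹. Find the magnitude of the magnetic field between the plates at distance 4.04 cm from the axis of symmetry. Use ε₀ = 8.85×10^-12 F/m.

I_d = ε₀ dΦ_E/dt = ε₀ πR² (dE/dt) = (8.85×10^-12)(0.01014)(2.60×10^12) = 0.2333 A through the full plate area.
For r < R the Ampère–Maxwell law gives B(2πr) = μ₀ I_d (r²/R²), so B = μ₀ I_d r/(2πR²) = (4π×10^-7)(0.2333)(0.0404)/(2π·0.0568²) = 5.84×10^-7 T.

5.84×10^-7 T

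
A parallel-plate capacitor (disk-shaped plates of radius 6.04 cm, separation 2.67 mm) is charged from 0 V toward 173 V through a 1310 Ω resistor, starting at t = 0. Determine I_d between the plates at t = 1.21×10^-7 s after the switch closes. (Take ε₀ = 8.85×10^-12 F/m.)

0.0116 A

C = ε₀A/d = (8.85×10^-12)(0.01146)/(2.67×10^-3) = 3.799×10^-11 F, so τ = RC = 4.977×10^-8 s.
The conduction current is I(t) = (V₀/R) e^(−t/τ), and the displacement current between the plates equals it.
t/τ = 2.431; I_d = (173/1310) · e^(−2.431) = (0.1321)(0.08795) = 0.0116 A.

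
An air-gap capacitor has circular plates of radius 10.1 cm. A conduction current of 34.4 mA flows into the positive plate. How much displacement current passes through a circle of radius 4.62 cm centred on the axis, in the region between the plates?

Between the plates the displacement current equals the wire current: I_d = 34.4 mA = 0.0344 A.
Since J_d is uniform, the enclosed fraction is (r/R)² = 0.2092, giving I_d,enc = 7.20×10^-3 A.

7.20×10^-3 A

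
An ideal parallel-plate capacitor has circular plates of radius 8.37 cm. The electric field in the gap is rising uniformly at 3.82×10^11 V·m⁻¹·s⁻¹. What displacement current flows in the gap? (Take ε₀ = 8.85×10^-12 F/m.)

The displacement current is ε₀ times dΦ_E/dt = ε₀ A dE/dt = (8.85×10^-12)(0.02201)(3.82×10^11) = 0.0744 A.

0.0744 A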